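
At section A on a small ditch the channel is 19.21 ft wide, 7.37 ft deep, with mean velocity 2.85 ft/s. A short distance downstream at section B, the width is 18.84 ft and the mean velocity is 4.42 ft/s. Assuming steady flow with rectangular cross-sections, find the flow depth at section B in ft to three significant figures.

4.85 ft

Q = A₁V₁ = (19.21×7.37) × 2.85 = 403.5 ft³/s
d₂ = Q/(b₂ V₂) = 403.5/(18.84×4.42) = 4.845 ft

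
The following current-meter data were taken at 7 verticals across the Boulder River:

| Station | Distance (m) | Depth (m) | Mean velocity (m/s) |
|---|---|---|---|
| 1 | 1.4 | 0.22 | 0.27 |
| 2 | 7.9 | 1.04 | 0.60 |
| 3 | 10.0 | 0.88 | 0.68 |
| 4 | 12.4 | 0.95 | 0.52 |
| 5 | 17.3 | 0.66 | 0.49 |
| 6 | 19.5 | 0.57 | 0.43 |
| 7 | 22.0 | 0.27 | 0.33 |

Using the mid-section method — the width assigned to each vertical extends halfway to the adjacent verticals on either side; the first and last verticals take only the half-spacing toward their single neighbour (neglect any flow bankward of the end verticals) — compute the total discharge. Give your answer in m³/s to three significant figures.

w_1 = (7.9 − 1.4)/2 = 3.25 m; q_1 = 0.27 × 0.22 × 3.25 = 0.1931 m³/s
w_2 = (10.0 − 1.4)/2 = 4.3 m; q_2 = 0.60 × 1.04 × 4.3 = 2.683 m³/s
w_3 = (12.4 − 7.9)/2 = 2.25 m; q_3 = 0.68 × 0.88 × 2.25 = 1.346 m³/s
w_4 = (17.3 − 10.0)/2 = 3.65 m; q_4 = 0.52 × 0.95 × 3.65 = 1.803 m³/s
w_5 = (19.5 − 12.4)/2 = 3.55 m; q_5 = 0.49 × 0.66 × 3.55 = 1.148 m³/s
w_6 = (22.0 − 17.3)/2 = 2.35 m; q_6 = 0.43 × 0.57 × 2.35 = 0.5760 m³/s
w_7 = (22.0 − 19.5)/2 = 1.25 m; q_7 = 0.33 × 0.27 × 1.25 = 0.1114 m³/s
Q = Σ qᵢ = 7.861 m³/s

7.86 m³/s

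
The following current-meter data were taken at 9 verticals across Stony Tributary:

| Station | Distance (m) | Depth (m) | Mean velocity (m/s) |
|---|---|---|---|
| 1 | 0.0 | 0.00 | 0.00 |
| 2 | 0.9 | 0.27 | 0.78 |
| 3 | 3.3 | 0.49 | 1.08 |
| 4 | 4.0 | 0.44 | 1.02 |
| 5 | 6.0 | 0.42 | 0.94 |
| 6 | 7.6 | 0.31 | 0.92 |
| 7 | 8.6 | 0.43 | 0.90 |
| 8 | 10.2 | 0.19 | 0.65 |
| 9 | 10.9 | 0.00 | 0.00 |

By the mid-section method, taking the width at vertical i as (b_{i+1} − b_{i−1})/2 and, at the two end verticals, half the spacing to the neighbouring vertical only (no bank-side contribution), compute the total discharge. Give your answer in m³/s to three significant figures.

3.50 m³/s

w_2 = (3.3 − 0.0)/2 = 1.65 m; q_2 = 0.78 × 0.27 × 1.65 = 0.3475 m³/s
w_3 = (4.0 − 0.9)/2 = 1.55 m; q_3 = 1.08 × 0.49 × 1.55 = 0.8203 m³/s
w_4 = (6.0 − 3.3)/2 = 1.35 m; q_4 = 1.02 × 0.44 × 1.35 = 0.6059 m³/s
w_5 = (7.6 − 4.0)/2 = 1.8 m; q_5 = 0.94 × 0.42 × 1.8 = 0.7106 m³/s
w_6 = (8.6 − 6.0)/2 = 1.3 m; q_6 = 0.92 × 0.31 × 1.3 = 0.3708 m³/s
w_7 = (10.2 − 7.6)/2 = 1.3 m; q_7 = 0.90 × 0.43 × 1.3 = 0.5031 m³/s
w_8 = (10.9 − 8.6)/2 = 1.15 m; q_8 = 0.65 × 0.19 × 1.15 = 0.1420 m³/s
Stations 1, 9 contribute zero (depth or velocity is 0).
Q = Σ qᵢ = 3.500 m³/s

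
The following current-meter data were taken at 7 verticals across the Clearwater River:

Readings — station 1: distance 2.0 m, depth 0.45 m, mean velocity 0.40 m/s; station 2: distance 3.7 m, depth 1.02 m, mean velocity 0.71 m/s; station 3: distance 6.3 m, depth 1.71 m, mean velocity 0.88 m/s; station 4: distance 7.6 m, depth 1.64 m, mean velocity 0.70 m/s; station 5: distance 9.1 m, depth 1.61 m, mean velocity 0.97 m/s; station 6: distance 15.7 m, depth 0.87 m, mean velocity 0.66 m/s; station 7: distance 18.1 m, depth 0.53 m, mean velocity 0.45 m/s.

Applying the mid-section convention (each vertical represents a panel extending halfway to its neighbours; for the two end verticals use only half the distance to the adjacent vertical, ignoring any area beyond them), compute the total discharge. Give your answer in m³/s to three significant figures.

w_1 = (3.7 − 2.0)/2 = 0.85 m; q_1 = 0.40 × 0.45 × 0.85 = 0.1530 m³/s
w_2 = (6.3 − 2.0)/2 = 2.15 m; q_2 = 0.71 × 1.02 × 2.15 = 1.557 m³/s
w_3 = (7.6 − 3.7)/2 = 1.95 m; q_3 = 0.88 × 1.71 × 1.95 = 2.934 m³/s
w_4 = (9.1 − 6.3)/2 = 1.4 m; q_4 = 0.70 × 1.64 × 1.4 = 1.607 m³/s
w_5 = (15.7 − 7.6)/2 = 4.05 m; q_5 = 0.97 × 1.61 × 4.05 = 6.325 m³/s
w_6 = (18.1 − 9.1)/2 = 4.5 m; q_6 = 0.66 × 0.87 × 4.5 = 2.584 m³/s
w_7 = (18.1 − 15.7)/2 = 1.2 m; q_7 = 0.45 × 0.53 × 1.2 = 0.2862 m³/s
Q = Σ qᵢ = 15.45 m³/s

15.4 m³/s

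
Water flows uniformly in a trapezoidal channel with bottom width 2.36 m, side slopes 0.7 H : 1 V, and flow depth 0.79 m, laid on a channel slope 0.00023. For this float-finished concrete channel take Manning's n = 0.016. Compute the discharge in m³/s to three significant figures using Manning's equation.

A = (b + z·y)·y = (2.36 + 0.7×0.79)×0.79 = 2.301 m²
P = b + 2y√(1+z²) = 2.36 + 2×0.79×√(1+0.7²) = 4.289 m
R = A/P = 2.301/4.289 = 0.5366 m
Q = (1/n)·A·R^(2/3)·S^(1/2) = (1/0.016) × 2.301 × 0.5366^(2/3) × 0.00023^(1/2) = 1.440 m³/s

1.44 m³/s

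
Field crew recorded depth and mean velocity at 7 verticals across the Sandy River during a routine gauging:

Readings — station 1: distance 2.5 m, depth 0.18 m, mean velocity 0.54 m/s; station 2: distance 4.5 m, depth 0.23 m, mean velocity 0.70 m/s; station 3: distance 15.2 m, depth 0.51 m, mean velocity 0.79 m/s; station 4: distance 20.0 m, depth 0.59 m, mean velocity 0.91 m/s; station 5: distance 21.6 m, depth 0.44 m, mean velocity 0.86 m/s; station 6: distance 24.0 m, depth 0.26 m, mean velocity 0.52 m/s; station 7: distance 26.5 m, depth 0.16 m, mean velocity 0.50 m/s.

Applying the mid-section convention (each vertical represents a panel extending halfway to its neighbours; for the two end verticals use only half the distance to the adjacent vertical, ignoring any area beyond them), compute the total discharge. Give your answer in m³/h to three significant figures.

25700 m³/h

w_1 = (4.5 − 2.5)/2 = 1 m; q_1 = 0.54 × 0.18 × 1 = 0.09720 m³/s
w_2 = (15.2 − 2.5)/2 = 6.35 m; q_2 = 0.70 × 0.23 × 6.35 = 1.022 m³/s
w_3 = (20.0 − 4.5)/2 = 7.75 m; q_3 = 0.79 × 0.51 × 7.75 = 3.122 m³/s
w_4 = (21.6 − 15.2)/2 = 3.2 m; q_4 = 0.91 × 0.59 × 3.2 = 1.718 m³/s
w_5 = (24.0 − 20.0)/2 = 2 m; q_5 = 0.86 × 0.44 × 2 = 0.7568 m³/s
w_6 = (26.5 − 21.6)/2 = 2.45 m; q_6 = 0.52 × 0.26 × 2.45 = 0.3312 m³/s
w_7 = (26.5 − 24.0)/2 = 1.25 m; q_7 = 0.50 × 0.16 × 1.25 = 0.1000 m³/s
Q = Σ qᵢ = 7.148 m³/s
= 7.148 × 3600 = 25730 m³/h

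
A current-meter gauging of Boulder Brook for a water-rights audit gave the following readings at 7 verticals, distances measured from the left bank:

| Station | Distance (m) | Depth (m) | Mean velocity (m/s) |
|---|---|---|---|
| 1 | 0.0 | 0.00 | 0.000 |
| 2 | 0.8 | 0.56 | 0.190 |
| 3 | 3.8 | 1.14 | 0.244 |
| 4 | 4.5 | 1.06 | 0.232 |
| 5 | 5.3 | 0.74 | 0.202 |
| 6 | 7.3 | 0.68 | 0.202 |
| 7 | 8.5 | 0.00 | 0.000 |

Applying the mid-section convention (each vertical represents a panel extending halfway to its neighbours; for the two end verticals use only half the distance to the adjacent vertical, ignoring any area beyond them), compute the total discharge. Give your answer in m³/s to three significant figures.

w_2 = (3.8 − 0.0)/2 = 1.9 m; q_2 = 0.190 × 0.56 × 1.9 = 0.2022 m³/s
w_3 = (4.5 − 0.8)/2 = 1.85 m; q_3 = 0.244 × 1.14 × 1.85 = 0.5146 m³/s
w_4 = (5.3 − 3.8)/2 = 0.75 m; q_4 = 0.232 × 1.06 × 0.75 = 0.1844 m³/s
w_5 = (7.3 − 4.5)/2 = 1.4 m; q_5 = 0.202 × 0.74 × 1.4 = 0.2093 m³/s
w_6 = (8.5 − 5.3)/2 = 1.6 m; q_6 = 0.202 × 0.68 × 1.6 = 0.2198 m³/s
Stations 1, 7 contribute zero (depth or velocity is 0).
Q = Σ qᵢ = 1.330 m³/s

1.33 m³/s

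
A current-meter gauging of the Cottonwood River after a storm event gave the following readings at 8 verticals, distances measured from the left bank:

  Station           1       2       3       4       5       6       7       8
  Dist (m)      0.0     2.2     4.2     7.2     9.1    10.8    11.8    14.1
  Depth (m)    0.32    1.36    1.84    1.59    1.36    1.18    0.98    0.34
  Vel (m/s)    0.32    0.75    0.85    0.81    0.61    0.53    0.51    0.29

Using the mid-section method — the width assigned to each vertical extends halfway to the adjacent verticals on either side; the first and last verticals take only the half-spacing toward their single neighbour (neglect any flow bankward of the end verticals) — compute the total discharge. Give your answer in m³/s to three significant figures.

12.6 m³/s

w_1 = (2.2 − 0.0)/2 = 1.1 m; q_1 = 0.32 × 0.32 × 1.1 = 0.1126 m³/s
w_2 = (4.2 − 0.0)/2 = 2.1 m; q_2 = 0.75 × 1.36 × 2.1 = 2.142 m³/s
w_3 = (7.2 − 2.2)/2 = 2.5 m; q_3 = 0.85 × 1.84 × 2.5 = 3.910 m³/s
w_4 = (9.1 − 4.2)/2 = 2.45 m; q_4 = 0.81 × 1.59 × 2.45 = 3.155 m³/s
w_5 = (10.8 − 7.2)/2 = 1.8 m; q_5 = 0.61 × 1.36 × 1.8 = 1.493 m³/s
w_6 = (11.8 − 9.1)/2 = 1.35 m; q_6 = 0.53 × 1.18 × 1.35 = 0.8443 m³/s
w_7 = (14.1 − 10.8)/2 = 1.65 m; q_7 = 0.51 × 0.98 × 1.65 = 0.8247 m³/s
w_8 = (14.1 − 11.8)/2 = 1.15 m; q_8 = 0.29 × 0.34 × 1.15 = 0.1134 m³/s
Q = Σ qᵢ = 12.60 m³/s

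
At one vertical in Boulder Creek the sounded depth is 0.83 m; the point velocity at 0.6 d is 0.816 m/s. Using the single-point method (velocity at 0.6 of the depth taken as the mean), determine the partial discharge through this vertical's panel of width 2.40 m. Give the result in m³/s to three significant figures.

v̄ = v₀.₆ = 0.816 m/s
q = v̄ × d × w = 0.8160 × 0.83 × 2.40 = 1.625 m³/s

1.63 m³/s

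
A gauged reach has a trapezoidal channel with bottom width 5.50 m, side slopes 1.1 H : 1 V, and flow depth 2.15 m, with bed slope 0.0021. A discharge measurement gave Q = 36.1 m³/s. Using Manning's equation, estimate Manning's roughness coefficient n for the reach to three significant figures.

A = (b + z·y)·y = (5.50 + 1.1×2.15)×2.15 = 16.91 m²
P = b + 2y√(1+z²) = 5.50 + 2×2.15×√(1+1.1²) = 11.89 m
R = A/P = 16.91/11.89 = 1.422 m
n = (1/Q)·A·R^(2/3)·S^(1/2) = (1/36.1) × 16.91 × 1.264 × 0.04583 = 0.02714

0.0271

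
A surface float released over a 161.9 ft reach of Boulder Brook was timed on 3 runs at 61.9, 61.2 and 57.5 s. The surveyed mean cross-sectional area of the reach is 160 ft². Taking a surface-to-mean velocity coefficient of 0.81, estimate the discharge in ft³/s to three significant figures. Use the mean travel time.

t̄ = (61.9 + 61.2 + 57.5) / 3 = 60.2 s
v_surface = L / t̄ = 161.9 / 60.2 = 2.689 ft/s
v_mean = 0.81 × 2.689 = 2.178 ft/s
Q = A × v_mean = 160 × 2.178 = 348.5 ft³/s

349 ft³/s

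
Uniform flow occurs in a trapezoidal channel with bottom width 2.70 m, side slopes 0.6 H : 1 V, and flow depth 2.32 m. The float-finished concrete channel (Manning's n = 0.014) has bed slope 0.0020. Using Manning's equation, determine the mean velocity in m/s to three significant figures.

A = (b + z·y)·y = (2.70 + 0.6×2.32)×2.32 = 9.493 m²
P = b + 2y√(1+z²) = 2.70 + 2×2.32×√(1+0.6²) = 8.111 m
R = A/P = 9.493/8.111 = 1.170 m
Q = (1/n)·A·R^(2/3)·S^(1/2) = (1/0.014) × 9.493 × 1.170^(2/3) × 0.0020^(1/2) = 33.68 m³/s
V = Q/A = 33.68/9.493 = 3.548 m/s

3.55 m/s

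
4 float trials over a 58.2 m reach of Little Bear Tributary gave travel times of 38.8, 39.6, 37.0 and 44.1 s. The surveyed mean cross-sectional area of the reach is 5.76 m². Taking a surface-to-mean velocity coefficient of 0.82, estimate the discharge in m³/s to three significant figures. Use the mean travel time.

6.89 m³/s

t̄ = (38.8 + 39.6 + 37.0 + 44.1) / 4 = 39.875 s
v_surface = L / t̄ = 58.2 / 39.875 = 1.460 m/s
v_mean = 0.82 × 1.460 = 1.197 m/s
Q = A × v_mean = 5.76 × 1.197 = 6.894 m³/s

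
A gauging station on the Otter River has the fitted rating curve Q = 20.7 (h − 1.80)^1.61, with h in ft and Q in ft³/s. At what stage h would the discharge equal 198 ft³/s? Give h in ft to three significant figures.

h − h₀ = (Q/C)^(1/b) = (198/20.7)^(1/1.61) = 4.066 ft
h = 1.80 + 4.066 = 5.866 ft

5.87 ft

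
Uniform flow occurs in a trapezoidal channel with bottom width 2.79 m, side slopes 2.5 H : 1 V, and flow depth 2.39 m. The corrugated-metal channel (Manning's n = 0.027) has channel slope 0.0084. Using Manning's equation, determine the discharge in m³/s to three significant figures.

86.3 m³/s

A = (b + z·y)·y = (2.79 + 2.5×2.39)×2.39 = 20.95 m²
P = b + 2y√(1+z²) = 2.79 + 2×2.39×√(1+2.5²) = 15.66 m
R = A/P = 20.95/15.66 = 1.338 m
Q = (1/n)·A·R^(2/3)·S^(1/2) = (1/0.027) × 20.95 × 1.338^(2/3) × 0.0084^(1/2) = 86.33 m³/s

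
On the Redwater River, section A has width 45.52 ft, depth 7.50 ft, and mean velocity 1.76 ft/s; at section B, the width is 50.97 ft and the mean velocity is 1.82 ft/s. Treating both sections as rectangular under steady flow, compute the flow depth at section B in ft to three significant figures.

Q = A₁V₁ = (45.52×7.50) × 1.76 = 600.9 ft³/s
d₂ = Q/(b₂ V₂) = 600.9/(50.97×1.82) = 6.477 ft

6.48 ft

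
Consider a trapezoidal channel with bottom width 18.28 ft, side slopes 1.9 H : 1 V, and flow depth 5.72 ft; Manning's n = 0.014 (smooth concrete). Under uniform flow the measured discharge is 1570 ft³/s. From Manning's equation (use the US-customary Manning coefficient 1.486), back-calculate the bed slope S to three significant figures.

A = (b + z·y)·y = (18.28 + 1.9×5.72)×5.72 = 166.7 ft²
P = b + 2y√(1+z²) = 18.28 + 2×5.72×√(1+1.9²) = 42.84 ft
R = A/P = 166.7/42.84 = 3.892 ft
S = (Q·n / (1.486·A·R^(2/3)))² = (1570×0.014 / (1.486×166.7×2.474))² = 0.001286

0.00129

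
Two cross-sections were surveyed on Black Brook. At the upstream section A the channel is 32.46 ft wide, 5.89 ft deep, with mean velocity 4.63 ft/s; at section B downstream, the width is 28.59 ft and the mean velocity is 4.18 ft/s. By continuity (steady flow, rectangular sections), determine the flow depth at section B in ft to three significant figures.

Q = A₁V₁ = (32.46×5.89) × 4.63 = 885.2 ft³/s
d₂ = Q/(b₂ V₂) = 885.2/(28.59×4.18) = 7.407 ft

7.41 ft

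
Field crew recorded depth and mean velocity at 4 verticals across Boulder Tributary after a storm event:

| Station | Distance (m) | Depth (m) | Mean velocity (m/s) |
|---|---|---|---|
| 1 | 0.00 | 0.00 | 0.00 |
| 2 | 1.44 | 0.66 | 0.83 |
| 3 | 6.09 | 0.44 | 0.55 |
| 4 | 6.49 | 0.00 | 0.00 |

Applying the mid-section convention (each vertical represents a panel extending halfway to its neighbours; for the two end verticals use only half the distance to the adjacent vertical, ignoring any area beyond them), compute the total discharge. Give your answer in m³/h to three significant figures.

w_2 = (6.09 − 0.00)/2 = 3.045 m; q_2 = 0.83 × 0.66 × 3.045 = 1.668 m³/s
w_3 = (6.49 − 1.44)/2 = 2.525 m; q_3 = 0.55 × 0.44 × 2.525 = 0.6111 m³/s
Stations 1, 4 contribute zero (depth or velocity is 0).
Q = Σ qᵢ = 2.279 m³/s
= 2.279 × 3600 = 8205 m³/h

8200 m³/h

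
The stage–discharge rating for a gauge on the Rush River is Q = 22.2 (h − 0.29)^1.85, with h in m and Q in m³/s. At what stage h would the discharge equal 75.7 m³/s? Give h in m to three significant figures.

h − h₀ = (Q/C)^(1/b) = (75.7/22.2)^(1/1.85) = 1.941 m
h = 0.29 + 1.941 = 2.231 m

2.23 m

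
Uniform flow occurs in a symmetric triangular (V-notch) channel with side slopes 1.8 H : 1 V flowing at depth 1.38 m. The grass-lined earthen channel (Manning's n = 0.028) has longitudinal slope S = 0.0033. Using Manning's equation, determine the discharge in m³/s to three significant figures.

5.02 m³/s

A = z·y² = 1.8×1.38² = 3.428 m²
P = 2y√(1+z²) = 2×1.38×√(1+1.8²) = 5.683 m
R = A/P = 3.428/5.683 = 0.6032 m
Q = (1/n)·A·R^(2/3)·S^(1/2) = (1/0.028) × 3.428 × 0.6032^(2/3) × 0.0033^(1/2) = 5.021 m³/s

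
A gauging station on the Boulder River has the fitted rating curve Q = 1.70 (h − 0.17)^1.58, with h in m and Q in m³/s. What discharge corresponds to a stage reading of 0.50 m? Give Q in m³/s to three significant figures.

Q = 1.70 × (0.50 − 0.17)^1.58 = 1.70 × 0.33^1.58 = 0.2949 m³/s

0.295 m³/s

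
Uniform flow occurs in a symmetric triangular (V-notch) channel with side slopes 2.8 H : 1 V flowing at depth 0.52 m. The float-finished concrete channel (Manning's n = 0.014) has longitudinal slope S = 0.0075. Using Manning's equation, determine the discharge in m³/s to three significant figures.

A = z·y² = 2.8×0.52² = 0.7571 m²
P = 2y√(1+z²) = 2×0.52×√(1+2.8²) = 3.092 m
R = A/P = 0.7571/3.092 = 0.2449 m
Q = (1/n)·A·R^(2/3)·S^(1/2) = (1/0.014) × 0.7571 × 0.2449^(2/3) × 0.0075^(1/2) = 1.833 m³/s

1.83 m³/s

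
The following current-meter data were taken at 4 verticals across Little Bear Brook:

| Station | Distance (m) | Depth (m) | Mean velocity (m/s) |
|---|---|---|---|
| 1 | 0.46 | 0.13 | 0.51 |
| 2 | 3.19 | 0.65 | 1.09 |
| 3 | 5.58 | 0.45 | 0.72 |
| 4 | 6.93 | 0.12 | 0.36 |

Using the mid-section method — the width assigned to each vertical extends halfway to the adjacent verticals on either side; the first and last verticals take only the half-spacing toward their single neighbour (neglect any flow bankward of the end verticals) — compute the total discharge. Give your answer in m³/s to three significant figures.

2.54 m³/s

w_1 = (3.19 − 0.46)/2 = 1.365 m; q_1 = 0.51 × 0.13 × 1.365 = 0.09050 m³/s
w_2 = (5.58 − 0.46)/2 = 2.56 m; q_2 = 1.09 × 0.65 × 2.56 = 1.814 m³/s
w_3 = (6.93 − 3.19)/2 = 1.87 m; q_3 = 0.72 × 0.45 × 1.87 = 0.6059 m³/s
w_4 = (6.93 − 5.58)/2 = 0.675 m; q_4 = 0.36 × 0.12 × 0.675 = 0.02916 m³/s
Q = Σ qᵢ = 2.539 m³/s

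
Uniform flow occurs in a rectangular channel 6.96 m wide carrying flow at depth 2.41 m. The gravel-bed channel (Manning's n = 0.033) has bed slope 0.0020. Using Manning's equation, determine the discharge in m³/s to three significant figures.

A = b·y = 6.96 × 2.41 = 16.77 m²
P = b + 2y = 6.96 + 2×2.41 = 11.78 m
R = A/P = 16.77/11.78 = 1.424 m
Q = (1/n)·A·R^(2/3)·S^(1/2) = (1/0.033) × 16.77 × 1.424^(2/3) × 0.0020^(1/2) = 28.77 m³/s

28.8 m³/s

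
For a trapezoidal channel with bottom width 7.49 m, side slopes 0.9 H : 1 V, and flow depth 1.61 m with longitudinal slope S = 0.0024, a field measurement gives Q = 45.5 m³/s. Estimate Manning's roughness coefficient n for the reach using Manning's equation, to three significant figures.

0.0177

A = (b + z·y)·y = (7.49 + 0.9×1.61)×1.61 = 14.39 m²
P = b + 2y√(1+z²) = 7.49 + 2×1.61×√(1+0.9²) = 11.82 m
R = A/P = 14.39/11.82 = 1.217 m
n = (1/Q)·A·R^(2/3)·S^(1/2) = (1/45.5) × 14.39 × 1.140 × 0.04899 = 0.01767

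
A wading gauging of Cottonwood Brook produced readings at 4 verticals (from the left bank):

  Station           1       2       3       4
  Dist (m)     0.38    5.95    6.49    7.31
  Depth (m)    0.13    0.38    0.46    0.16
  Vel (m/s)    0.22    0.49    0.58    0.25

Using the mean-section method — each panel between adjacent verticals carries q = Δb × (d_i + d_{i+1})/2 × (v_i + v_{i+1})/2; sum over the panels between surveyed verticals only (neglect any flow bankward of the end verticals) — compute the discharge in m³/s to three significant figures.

0.731 m³/s

Panel 1-2: Δb = 5.57 m, d̄ = (0.13+0.38)/2 = 0.255, v̄ = (0.22+0.49)/2 = 0.355 → q = 5.57×0.255×0.355 = 0.5042 m³/s
Panel 2-3: Δb = 0.54 m, d̄ = (0.38+0.46)/2 = 0.42, v̄ = (0.49+0.58)/2 = 0.535 → q = 0.54×0.42×0.535 = 0.1213 m³/s
Panel 3-4: Δb = 0.82 m, d̄ = (0.46+0.16)/2 = 0.31, v̄ = (0.58+0.25)/2 = 0.415 → q = 0.82×0.31×0.415 = 0.1055 m³/s
Q = Σ q = 0.7311 m³/s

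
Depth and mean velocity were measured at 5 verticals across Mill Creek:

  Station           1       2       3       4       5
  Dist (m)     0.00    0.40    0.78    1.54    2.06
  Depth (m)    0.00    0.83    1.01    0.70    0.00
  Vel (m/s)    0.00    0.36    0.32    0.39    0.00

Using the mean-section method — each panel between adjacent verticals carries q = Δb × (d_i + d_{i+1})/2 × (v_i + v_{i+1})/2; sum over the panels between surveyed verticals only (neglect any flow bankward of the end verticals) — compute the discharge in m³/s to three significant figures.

Panel 1-2: Δb = 0.4 m, d̄ = (0.00+0.83)/2 = 0.415, v̄ = (0.00+0.36)/2 = 0.18 → q = 0.4×0.415×0.18 = 0.02988 m³/s
Panel 2-3: Δb = 0.38 m, d̄ = (0.83+1.01)/2 = 0.92, v̄ = (0.36+0.32)/2 = 0.34 → q = 0.38×0.92×0.34 = 0.1189 m³/s
Panel 3-4: Δb = 0.76 m, d̄ = (1.01+0.70)/2 = 0.855, v̄ = (0.32+0.39)/2 = 0.355 → q = 0.76×0.855×0.355 = 0.2307 m³/s
Panel 4-5: Δb = 0.52 m, d̄ = (0.70+0.00)/2 = 0.35, v̄ = (0.39+0.00)/2 = 0.195 → q = 0.52×0.35×0.195 = 0.03549 m³/s
Q = Σ q = 0.4149 m³/s

0.415 m³/s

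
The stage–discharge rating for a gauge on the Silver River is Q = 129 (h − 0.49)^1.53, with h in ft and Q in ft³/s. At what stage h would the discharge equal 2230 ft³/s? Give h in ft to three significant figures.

6.93 ft

h − h₀ = (Q/C)^(1/b) = (2230/129)^(1/1.53) = 6.441 ft
h = 0.49 + 6.441 = 6.931 ft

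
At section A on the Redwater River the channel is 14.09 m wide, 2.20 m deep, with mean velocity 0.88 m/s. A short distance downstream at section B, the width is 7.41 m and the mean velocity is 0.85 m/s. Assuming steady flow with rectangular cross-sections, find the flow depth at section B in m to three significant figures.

Q = A₁V₁ = (14.09×2.20) × 0.88 = 27.28 m³/s
d₂ = Q/(b₂ V₂) = 27.28/(7.41×0.85) = 4.331 m

4.33 m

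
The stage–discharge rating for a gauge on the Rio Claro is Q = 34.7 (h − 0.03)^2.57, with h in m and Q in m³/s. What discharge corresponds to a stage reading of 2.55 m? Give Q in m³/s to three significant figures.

373 m³/s

Q = 34.7 × (2.55 − 0.03)^2.57 = 34.7 × 2.52^2.57 = 373.2 m³/s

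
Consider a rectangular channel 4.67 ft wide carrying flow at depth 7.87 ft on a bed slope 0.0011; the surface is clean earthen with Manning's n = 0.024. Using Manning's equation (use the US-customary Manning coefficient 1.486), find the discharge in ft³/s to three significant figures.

A = b·y = 4.67 × 7.87 = 36.75 ft²
P = b + 2y = 4.67 + 2×7.87 = 20.41 ft
R = A/P = 36.75/20.41 = 1.801 ft
Q = (1.486/n)·A·R^(2/3)·S^(1/2) = (1.486/0.024) × 36.75 × 1.801^(2/3) × 0.0011^(1/2) = 111.7 ft³/s

112 ft³/s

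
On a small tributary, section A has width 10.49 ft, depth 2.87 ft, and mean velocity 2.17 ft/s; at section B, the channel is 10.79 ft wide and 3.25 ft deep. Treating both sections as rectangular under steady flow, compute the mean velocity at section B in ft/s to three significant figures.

1.86 ft/s

Q = A₁V₁ = (10.49×2.87) × 2.17 = 65.33 ft³/s
A₂ = 10.79 × 3.25 = 35.07 ft²
V₂ = Q/A₂ = 65.33/35.07 = 1.863 ft/s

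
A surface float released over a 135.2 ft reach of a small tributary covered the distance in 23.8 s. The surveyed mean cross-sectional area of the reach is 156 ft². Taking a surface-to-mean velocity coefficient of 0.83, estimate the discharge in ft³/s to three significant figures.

736 ft³/s

v_surface = L / t̄ = 135.2 / 23.8 = 5.681 ft/s
v_mean = 0.83 × 5.681 = 4.715 ft/s
Q = A × v_mean = 156 × 4.715 = 735.5 ft³/s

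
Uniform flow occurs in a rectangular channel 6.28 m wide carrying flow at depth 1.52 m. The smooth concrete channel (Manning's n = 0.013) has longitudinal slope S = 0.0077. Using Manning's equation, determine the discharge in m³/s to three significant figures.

A = b·y = 6.28 × 1.52 = 9.546 m²
P = b + 2y = 6.28 + 2×1.52 = 9.320 m
R = A/P = 9.546/9.320 = 1.024 m
Q = (1/n)·A·R^(2/3)·S^(1/2) = (1/0.013) × 9.546 × 1.024^(2/3) × 0.0077^(1/2) = 65.47 m³/s

65.5 m³/s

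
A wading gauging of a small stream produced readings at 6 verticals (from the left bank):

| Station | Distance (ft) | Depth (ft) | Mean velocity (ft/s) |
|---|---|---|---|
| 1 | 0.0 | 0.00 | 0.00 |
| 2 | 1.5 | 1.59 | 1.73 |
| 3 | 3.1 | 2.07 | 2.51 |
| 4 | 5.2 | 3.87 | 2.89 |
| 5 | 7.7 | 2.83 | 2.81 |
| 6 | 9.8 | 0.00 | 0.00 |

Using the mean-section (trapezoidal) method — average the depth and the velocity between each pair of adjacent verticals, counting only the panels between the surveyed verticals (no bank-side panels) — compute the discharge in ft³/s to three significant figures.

52.1 ft³/s

Panel 1-2: Δb = 1.5 ft, d̄ = (0.00+1.59)/2 = 0.795, v̄ = (0.00+1.73)/2 = 0.865 → q = 1.5×0.795×0.865 = 1.032 ft³/s
Panel 2-3: Δb = 1.6 ft, d̄ = (1.59+2.07)/2 = 1.83, v̄ = (1.73+2.51)/2 = 2.12 → q = 1.6×1.83×2.12 = 6.207 ft³/s
Panel 3-4: Δb = 2.1 ft, d̄ = (2.07+3.87)/2 = 2.97, v̄ = (2.51+2.89)/2 = 2.7 → q = 2.1×2.97×2.7 = 16.84 ft³/s
Panel 4-5: Δb = 2.5 ft, d̄ = (3.87+2.83)/2 = 3.35, v̄ = (2.89+2.81)/2 = 2.85 → q = 2.5×3.35×2.85 = 23.87 ft³/s
Panel 5-6: Δb = 2.1 ft, d̄ = (2.83+0.00)/2 = 1.415, v̄ = (2.81+0.00)/2 = 1.405 → q = 2.1×1.415×1.405 = 4.175 ft³/s
Q = Σ q = 52.12 ft³/s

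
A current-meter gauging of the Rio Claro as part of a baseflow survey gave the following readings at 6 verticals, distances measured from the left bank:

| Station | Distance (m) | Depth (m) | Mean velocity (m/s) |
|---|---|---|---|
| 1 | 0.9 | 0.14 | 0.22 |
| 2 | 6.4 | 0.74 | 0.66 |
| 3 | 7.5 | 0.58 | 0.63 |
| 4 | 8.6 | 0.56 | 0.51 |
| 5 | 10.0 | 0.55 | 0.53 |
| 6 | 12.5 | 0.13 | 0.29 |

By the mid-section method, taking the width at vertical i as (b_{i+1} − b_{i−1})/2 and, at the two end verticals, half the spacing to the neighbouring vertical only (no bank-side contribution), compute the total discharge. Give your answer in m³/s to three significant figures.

3.07 m³/s

w_1 = (6.4 − 0.9)/2 = 2.75 m; q_1 = 0.22 × 0.14 × 2.75 = 0.08470 m³/s
w_2 = (7.5 − 0.9)/2 = 3.3 m; q_2 = 0.66 × 0.74 × 3.3 = 1.612 m³/s
w_3 = (8.6 − 6.4)/2 = 1.1 m; q_3 = 0.63 × 0.58 × 1.1 = 0.4019 m³/s
w_4 = (10.0 − 7.5)/2 = 1.25 m; q_4 = 0.51 × 0.56 × 1.25 = 0.3570 m³/s
w_5 = (12.5 − 8.6)/2 = 1.95 m; q_5 = 0.53 × 0.55 × 1.95 = 0.5684 m³/s
w_6 = (12.5 − 10.0)/2 = 1.25 m; q_6 = 0.29 × 0.13 × 1.25 = 0.04713 m³/s
Q = Σ qᵢ = 3.071 m³/s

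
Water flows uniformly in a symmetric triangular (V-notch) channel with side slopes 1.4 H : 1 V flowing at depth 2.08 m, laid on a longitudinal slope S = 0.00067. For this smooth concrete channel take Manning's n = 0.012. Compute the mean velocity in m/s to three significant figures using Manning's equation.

A = z·y² = 1.4×2.08² = 6.057 m²
P = 2y√(1+z²) = 2×2.08×√(1+1.4²) = 7.157 m
R = A/P = 6.057/7.157 = 0.8463 m
Q = (1/n)·A·R^(2/3)·S^(1/2) = (1/0.012) × 6.057 × 0.8463^(2/3) × 0.00067^(1/2) = 11.69 m³/s
V = Q/A = 11.69/6.057 = 1.930 m/s

1.93 m/s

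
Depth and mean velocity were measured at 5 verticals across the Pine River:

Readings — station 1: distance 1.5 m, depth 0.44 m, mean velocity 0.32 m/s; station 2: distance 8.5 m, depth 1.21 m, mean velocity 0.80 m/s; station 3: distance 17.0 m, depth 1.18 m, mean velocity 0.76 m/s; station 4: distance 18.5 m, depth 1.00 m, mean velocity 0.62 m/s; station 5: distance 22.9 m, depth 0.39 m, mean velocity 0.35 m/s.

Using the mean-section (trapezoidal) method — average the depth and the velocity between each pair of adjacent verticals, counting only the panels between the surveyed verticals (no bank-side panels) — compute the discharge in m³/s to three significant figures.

Panel 1-2: Δb = 7 m, d̄ = (0.44+1.21)/2 = 0.825, v̄ = (0.32+0.80)/2 = 0.56 → q = 7×0.825×0.56 = 3.234 m³/s
Panel 2-3: Δb = 8.5 m, d̄ = (1.21+1.18)/2 = 1.195, v̄ = (0.80+0.76)/2 = 0.78 → q = 8.5×1.195×0.78 = 7.923 m³/s
Panel 3-4: Δb = 1.5 m, d̄ = (1.18+1.00)/2 = 1.09, v̄ = (0.76+0.62)/2 = 0.69 → q = 1.5×1.09×0.69 = 1.128 m³/s
Panel 4-5: Δb = 4.4 m, d̄ = (1.00+0.39)/2 = 0.695, v̄ = (0.62+0.35)/2 = 0.485 → q = 4.4×0.695×0.485 = 1.483 m³/s
Q = Σ q = 13.77 m³/s

13.8 m³/s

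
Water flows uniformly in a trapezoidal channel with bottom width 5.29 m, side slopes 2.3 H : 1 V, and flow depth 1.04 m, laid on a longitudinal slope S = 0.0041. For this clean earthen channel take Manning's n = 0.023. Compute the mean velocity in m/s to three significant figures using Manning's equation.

2.32 m/s

A = (b + z·y)·y = (5.29 + 2.3×1.04)×1.04 = 7.989 m²
P = b + 2y√(1+z²) = 5.29 + 2×1.04×√(1+2.3²) = 10.51 m
R = A/P = 7.989/10.51 = 0.7604 m
Q = (1/n)·A·R^(2/3)·S^(1/2) = (1/0.023) × 7.989 × 0.7604^(2/3) × 0.0041^(1/2) = 18.53 m³/s
V = Q/A = 18.53/7.989 = 2.319 m/s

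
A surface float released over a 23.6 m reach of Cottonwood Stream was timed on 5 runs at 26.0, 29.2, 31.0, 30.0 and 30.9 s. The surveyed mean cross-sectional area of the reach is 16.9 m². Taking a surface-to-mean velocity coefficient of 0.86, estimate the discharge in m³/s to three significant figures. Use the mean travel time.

t̄ = (26.0 + 29.2 + 31.0 + 30.0 + 30.9) / 5 = 29.42 s
v_surface = L / t̄ = 23.6 / 29.42 = 0.8022 m/s
v_mean = 0.86 × 0.8022 = 0.6899 m/s
Q = A × v_mean = 16.9 × 0.6899 = 11.66 m³/s

11.7 m³/s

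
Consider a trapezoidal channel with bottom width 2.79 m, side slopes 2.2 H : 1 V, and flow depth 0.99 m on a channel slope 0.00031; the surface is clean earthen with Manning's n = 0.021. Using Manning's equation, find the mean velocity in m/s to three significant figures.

A = (b + z·y)·y = (2.79 + 2.2×0.99)×0.99 = 4.918 m²
P = b + 2y√(1+z²) = 2.79 + 2×0.99×√(1+2.2²) = 7.575 m
R = A/P = 4.918/7.575 = 0.6493 m
Q = (1/n)·A·R^(2/3)·S^(1/2) = (1/0.021) × 4.918 × 0.6493^(2/3) × 0.00031^(1/2) = 3.092 m³/s
V = Q/A = 3.092/4.918 = 0.6287 m/s

0.629 m/s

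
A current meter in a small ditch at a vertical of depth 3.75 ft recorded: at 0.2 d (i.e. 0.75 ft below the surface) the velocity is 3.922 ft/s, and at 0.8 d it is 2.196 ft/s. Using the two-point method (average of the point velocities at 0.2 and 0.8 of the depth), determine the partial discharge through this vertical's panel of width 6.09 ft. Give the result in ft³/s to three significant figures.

69.9 ft³/s

v̄ = (3.922 + 2.196) / 2 = 3.059 ft/s
q = v̄ × d × w = 3.059 × 3.75 × 6.09 = 69.86 ft³/s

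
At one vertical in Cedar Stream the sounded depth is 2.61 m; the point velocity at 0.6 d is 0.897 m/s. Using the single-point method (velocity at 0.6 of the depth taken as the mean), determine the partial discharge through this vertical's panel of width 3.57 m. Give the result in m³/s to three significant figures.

v̄ = v₀.₆ = 0.897 m/s
q = v̄ × d × w = 0.8970 × 2.61 × 3.57 = 8.358 m³/s

8.36 m³/s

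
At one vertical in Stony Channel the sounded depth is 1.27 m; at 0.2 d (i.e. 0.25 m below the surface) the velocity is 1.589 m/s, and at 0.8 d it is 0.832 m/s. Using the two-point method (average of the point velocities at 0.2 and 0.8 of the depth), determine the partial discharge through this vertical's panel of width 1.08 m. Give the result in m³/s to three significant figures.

v̄ = (1.589 + 0.832) / 2 = 1.211 m/s
q = v̄ × d × w = 1.211 × 1.27 × 1.08 = 1.660 m³/s

1.66 m³/s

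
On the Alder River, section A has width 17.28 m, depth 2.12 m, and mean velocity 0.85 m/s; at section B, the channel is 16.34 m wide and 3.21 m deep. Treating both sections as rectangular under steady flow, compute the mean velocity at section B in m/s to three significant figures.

0.594 m/s

Q = A₁V₁ = (17.28×2.12) × 0.85 = 31.14 m³/s
A₂ = 16.34 × 3.21 = 52.45 m²
V₂ = Q/A₂ = 31.14/52.45 = 0.5937 m/s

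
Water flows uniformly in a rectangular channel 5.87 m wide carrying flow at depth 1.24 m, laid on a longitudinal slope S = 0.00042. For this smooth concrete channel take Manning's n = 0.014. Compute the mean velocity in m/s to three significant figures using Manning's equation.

1.34 m/s

A = b·y = 5.87 × 1.24 = 7.279 m²
P = b + 2y = 5.87 + 2×1.24 = 8.350 m
R = A/P = 7.279/8.350 = 0.8717 m
Q = (1/n)·A·R^(2/3)·S^(1/2) = (1/0.014) × 7.279 × 0.8717^(2/3) × 0.00042^(1/2) = 9.723 m³/s
V = Q/A = 9.723/7.279 = 1.336 m/s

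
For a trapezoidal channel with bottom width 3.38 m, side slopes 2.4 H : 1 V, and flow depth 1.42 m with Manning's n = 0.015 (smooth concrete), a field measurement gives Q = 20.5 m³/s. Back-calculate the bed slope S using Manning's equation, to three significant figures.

A = (b + z·y)·y = (3.38 + 2.4×1.42)×1.42 = 9.639 m²
P = b + 2y√(1+z²) = 3.38 + 2×1.42×√(1+2.4²) = 10.76 m
R = A/P = 9.639/10.76 = 0.8955 m
S = (Q·n / (1·A·R^(2/3)))² = (20.5×0.015 / (1×9.639×0.9290))² = 0.001179

0.00118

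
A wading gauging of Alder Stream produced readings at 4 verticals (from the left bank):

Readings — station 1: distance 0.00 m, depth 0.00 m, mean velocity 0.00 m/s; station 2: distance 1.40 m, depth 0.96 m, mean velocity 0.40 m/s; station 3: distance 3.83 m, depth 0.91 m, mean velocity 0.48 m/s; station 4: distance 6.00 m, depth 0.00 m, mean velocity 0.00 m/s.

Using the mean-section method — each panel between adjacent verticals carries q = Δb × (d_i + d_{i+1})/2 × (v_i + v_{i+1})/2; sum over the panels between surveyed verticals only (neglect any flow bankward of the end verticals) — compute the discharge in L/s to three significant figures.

Panel 1-2: Δb = 1.4 m, d̄ = (0.00+0.96)/2 = 0.48, v̄ = (0.00+0.40)/2 = 0.2 → q = 1.4×0.48×0.2 = 0.1344 m³/s
Panel 2-3: Δb = 2.43 m, d̄ = (0.96+0.91)/2 = 0.935, v̄ = (0.40+0.48)/2 = 0.44 → q = 2.43×0.935×0.44 = 0.9997 m³/s
Panel 3-4: Δb = 2.17 m, d̄ = (0.91+0.00)/2 = 0.455, v̄ = (0.48+0.00)/2 = 0.24 → q = 2.17×0.455×0.24 = 0.2370 m³/s
Q = Σ q = 1.371 m³/s
= 1.371 × 1000 = 1371 L/s

1370 L/s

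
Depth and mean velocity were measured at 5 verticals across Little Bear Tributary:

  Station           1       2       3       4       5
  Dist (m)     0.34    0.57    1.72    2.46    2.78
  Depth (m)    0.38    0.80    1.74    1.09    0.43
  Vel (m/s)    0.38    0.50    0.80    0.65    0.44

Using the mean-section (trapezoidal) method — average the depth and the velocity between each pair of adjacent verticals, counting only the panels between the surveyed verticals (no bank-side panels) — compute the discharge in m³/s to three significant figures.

1.90 m³/s

Panel 1-2: Δb = 0.23 m, d̄ = (0.38+0.80)/2 = 0.59, v̄ = (0.38+0.50)/2 = 0.44 → q = 0.23×0.59×0.44 = 0.05971 m³/s
Panel 2-3: Δb = 1.15 m, d̄ = (0.80+1.74)/2 = 1.27, v̄ = (0.50+0.80)/2 = 0.65 → q = 1.15×1.27×0.65 = 0.9493 m³/s
Panel 3-4: Δb = 0.74 m, d̄ = (1.74+1.09)/2 = 1.415, v̄ = (0.80+0.65)/2 = 0.725 → q = 0.74×1.415×0.725 = 0.7591 m³/s
Panel 4-5: Δb = 0.32 m, d̄ = (1.09+0.43)/2 = 0.76, v̄ = (0.65+0.44)/2 = 0.545 → q = 0.32×0.76×0.545 = 0.1325 m³/s
Q = Σ q = 1.901 m³/s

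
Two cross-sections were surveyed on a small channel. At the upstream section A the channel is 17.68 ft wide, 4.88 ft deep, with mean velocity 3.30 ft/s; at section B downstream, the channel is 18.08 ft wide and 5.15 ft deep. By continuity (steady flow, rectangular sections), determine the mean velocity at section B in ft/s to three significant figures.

3.06 ft/s

Q = A₁V₁ = (17.68×4.88) × 3.30 = 284.7 ft³/s
A₂ = 18.08 × 5.15 = 93.11 ft²
V₂ = Q/A₂ = 284.7/93.11 = 3.058 ft/s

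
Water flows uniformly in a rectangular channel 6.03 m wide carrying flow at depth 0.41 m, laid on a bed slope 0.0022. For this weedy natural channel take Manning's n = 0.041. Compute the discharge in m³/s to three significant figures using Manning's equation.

A = b·y = 6.03 × 0.41 = 2.472 m²
P = b + 2y = 6.03 + 2×0.41 = 6.850 m
R = A/P = 2.472/6.850 = 0.3609 m
Q = (1/n)·A·R^(2/3)·S^(1/2) = (1/0.041) × 2.472 × 0.3609^(2/3) × 0.0022^(1/2) = 1.434 m³/s

1.43 m³/s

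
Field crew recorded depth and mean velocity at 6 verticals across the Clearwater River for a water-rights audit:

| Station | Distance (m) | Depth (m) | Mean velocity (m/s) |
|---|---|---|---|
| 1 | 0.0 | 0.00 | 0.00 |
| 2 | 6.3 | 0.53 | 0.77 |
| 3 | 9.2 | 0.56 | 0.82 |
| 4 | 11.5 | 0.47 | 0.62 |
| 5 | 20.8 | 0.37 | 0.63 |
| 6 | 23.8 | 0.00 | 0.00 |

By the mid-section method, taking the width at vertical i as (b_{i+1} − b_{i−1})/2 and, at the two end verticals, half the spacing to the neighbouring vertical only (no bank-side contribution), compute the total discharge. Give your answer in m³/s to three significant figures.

w_2 = (9.2 − 0.0)/2 = 4.6 m; q_2 = 0.77 × 0.53 × 4.6 = 1.877 m³/s
w_3 = (11.5 − 6.3)/2 = 2.6 m; q_3 = 0.82 × 0.56 × 2.6 = 1.194 m³/s
w_4 = (20.8 − 9.2)/2 = 5.8 m; q_4 = 0.62 × 0.47 × 5.8 = 1.690 m³/s
w_5 = (23.8 − 11.5)/2 = 6.15 m; q_5 = 0.63 × 0.37 × 6.15 = 1.434 m³/s
Stations 1, 6 contribute zero (depth or velocity is 0).
Q = Σ qᵢ = 6.195 m³/s

6.19 m³/s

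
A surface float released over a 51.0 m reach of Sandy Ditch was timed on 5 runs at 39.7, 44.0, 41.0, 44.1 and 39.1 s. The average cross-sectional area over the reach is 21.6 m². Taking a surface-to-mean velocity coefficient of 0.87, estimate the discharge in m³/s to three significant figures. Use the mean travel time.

t̄ = (39.7 + 44.0 + 41.0 + 44.1 + 39.1) / 5 = 41.58 s
v_surface = L / t̄ = 51.0 / 41.58 = 1.227 m/s
v_mean = 0.87 × 1.227 = 1.067 m/s
Q = A × v_mean = 21.6 × 1.067 = 23.05 m³/s

23.0 m³/s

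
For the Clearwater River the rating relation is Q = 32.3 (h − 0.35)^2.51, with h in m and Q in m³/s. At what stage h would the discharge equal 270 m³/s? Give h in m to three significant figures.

2.68 m

h − h₀ = (Q/C)^(1/b) = (270/32.3)^(1/2.51) = 2.330 m
h = 0.35 + 2.330 = 2.680 m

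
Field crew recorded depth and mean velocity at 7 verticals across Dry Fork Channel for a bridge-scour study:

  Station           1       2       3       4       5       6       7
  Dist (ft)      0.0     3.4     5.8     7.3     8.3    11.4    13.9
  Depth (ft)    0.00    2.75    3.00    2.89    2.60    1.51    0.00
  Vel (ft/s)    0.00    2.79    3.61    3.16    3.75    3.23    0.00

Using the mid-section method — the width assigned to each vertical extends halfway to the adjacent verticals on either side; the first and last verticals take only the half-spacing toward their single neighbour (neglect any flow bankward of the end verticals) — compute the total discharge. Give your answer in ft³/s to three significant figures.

88.4 ft³/s

w_2 = (5.8 − 0.0)/2 = 2.9 ft; q_2 = 2.79 × 2.75 × 2.9 = 22.25 ft³/s
w_3 = (7.3 − 3.4)/2 = 1.95 ft; q_3 = 3.61 × 3.00 × 1.95 = 21.12 ft³/s
w_4 = (8.3 − 5.8)/2 = 1.25 ft; q_4 = 3.16 × 2.89 × 1.25 = 11.42 ft³/s
w_5 = (11.4 − 7.3)/2 = 2.05 ft; q_5 = 3.75 × 2.60 × 2.05 = 19.99 ft³/s
w_6 = (13.9 − 8.3)/2 = 2.8 ft; q_6 = 3.23 × 1.51 × 2.8 = 13.66 ft³/s
Stations 1, 7 contribute zero (depth or velocity is 0).
Q = Σ qᵢ = 88.43 ft³/s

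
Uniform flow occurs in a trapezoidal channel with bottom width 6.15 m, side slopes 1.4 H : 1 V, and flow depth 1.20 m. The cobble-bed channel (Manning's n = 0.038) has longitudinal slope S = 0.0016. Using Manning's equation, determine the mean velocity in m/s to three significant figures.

A = (b + z·y)·y = (6.15 + 1.4×1.20)×1.20 = 9.396 m²
P = b + 2y√(1+z²) = 6.15 + 2×1.20×√(1+1.4²) = 10.28 m
R = A/P = 9.396/10.28 = 0.9141 m
Q = (1/n)·A·R^(2/3)·S^(1/2) = (1/0.038) × 9.396 × 0.9141^(2/3) × 0.0016^(1/2) = 9.316 m³/s
V = Q/A = 9.316/9.396 = 0.9914 m/s

0.991 m/s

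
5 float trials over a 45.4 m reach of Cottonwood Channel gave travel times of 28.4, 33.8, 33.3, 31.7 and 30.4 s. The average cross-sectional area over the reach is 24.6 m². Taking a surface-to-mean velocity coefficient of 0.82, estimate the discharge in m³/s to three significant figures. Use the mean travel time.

t̄ = (28.4 + 33.8 + 33.3 + 31.7 + 30.4) / 5 = 31.52 s
v_surface = L / t̄ = 45.4 / 31.52 = 1.440 m/s
v_mean = 0.82 × 1.440 = 1.181 m/s
Q = A × v_mean = 24.6 × 1.181 = 29.05 m³/s

29.1 m³/s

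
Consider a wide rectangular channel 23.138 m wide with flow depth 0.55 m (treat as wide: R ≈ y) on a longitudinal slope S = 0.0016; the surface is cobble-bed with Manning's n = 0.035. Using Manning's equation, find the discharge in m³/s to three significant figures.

A = b·y = 23.138 × 0.55 = 12.73 m²
Wide channel: R ≈ y = 0.55 m
Q = (1/n)·A·R^(2/3)·S^(1/2) = (1/0.035) × 12.73 × 0.5500^(2/3) × 0.0016^(1/2) = 9.763 m³/s

9.76 m³/s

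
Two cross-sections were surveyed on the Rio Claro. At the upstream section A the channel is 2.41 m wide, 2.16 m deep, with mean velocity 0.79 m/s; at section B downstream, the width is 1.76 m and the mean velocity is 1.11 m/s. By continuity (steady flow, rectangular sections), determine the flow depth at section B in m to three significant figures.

Q = A₁V₁ = (2.41×2.16) × 0.79 = 4.112 m³/s
d₂ = Q/(b₂ V₂) = 4.112/(1.76×1.11) = 2.105 m

2.11 m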